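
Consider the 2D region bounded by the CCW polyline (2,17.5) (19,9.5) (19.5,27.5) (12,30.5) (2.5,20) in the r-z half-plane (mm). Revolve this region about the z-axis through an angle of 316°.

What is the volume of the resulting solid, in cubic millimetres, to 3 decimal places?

Volume = 15747.390 mm³

Profile (r,z), 5 vertices: (2,17.5) (19,9.5) (19.5,27.5) (12,30.5) (2.5,20)
edge 0: (2,17.5)→(19,9.5)  cross = 2·9.5 − 19·17.5 = -313.5000; (r_i+r_j)·cross = 21·-313.5000 = -6583.5000
edge 1: (19,9.5)→(19.5,27.5)  cross = 19·27.5 − 19.5·9.5 = 337.2500; (r_i+r_j)·cross = 38.5·337.2500 = 12984.1250
edge 2: (19.5,27.5)→(12,30.5)  cross = 19.5·30.5 − 12·27.5 = 264.7500; (r_i+r_j)·cross = 31.5·264.7500 = 8339.6250
edge 3: (12,30.5)→(2.5,20)  cross = 12·20 − 2.5·30.5 = 163.7500; (r_i+r_j)·cross = 14.5·163.7500 = 2374.3750
edge 4: (2.5,20)→(2,17.5)  cross = 2.5·17.5 − 2·20 = 3.7500; (r_i+r_j)·cross = 4.5·3.7500 = 16.8750
Σcross = 456.0000 → A = |Σcross|/2 = 228.0000 mm²
Σ(r_i+r_j)·cross = 17131.5000 → first moment M = |Σ|/6 = 2855.2500
R_c = M/A = 2855.2500/228.0000 = 12.5230 mm
θ = 316° = 5.515240 rad
V = θ·R_c·A = 5.515240·12.5230·228.0000 = 15747.390 mm³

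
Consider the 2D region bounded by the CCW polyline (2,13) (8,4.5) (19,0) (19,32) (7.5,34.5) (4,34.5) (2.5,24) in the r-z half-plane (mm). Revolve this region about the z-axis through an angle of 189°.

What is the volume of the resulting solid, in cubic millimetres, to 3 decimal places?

Profile (r,z), 7 vertices: (2,13) (8,4.5) (19,0) (19,32) (7.5,34.5) (4,34.5) (2.5,24)
edge 0: (2,13)→(8,4.5)  cross = 2·4.5 − 8·13 = -95.0000; (r_i+r_j)·cross = 10·-95.0000 = -950.0000
edge 1: (8,4.5)→(19,0)  cross = 8·0 − 19·4.5 = -85.5000; (r_i+r_j)·cross = 27·-85.5000 = -2308.5000
edge 2: (19,0)→(19,32)  cross = 19·32 − 19·0 = 608.0000; (r_i+r_j)·cross = 38·608.0000 = 23104.0000
edge 3: (19,32)→(7.5,34.5)  cross = 19·34.5 − 7.5·32 = 415.5000; (r_i+r_j)·cross = 26.5·415.5000 = 11010.7500
edge 4: (7.5,34.5)→(4,34.5)  cross = 7.5·34.5 − 4·34.5 = 120.7500; (r_i+r_j)·cross = 11.5·120.7500 = 1388.6250
edge 5: (4,34.5)→(2.5,24)  cross = 4·24 − 2.5·34.5 = 9.7500; (r_i+r_j)·cross = 6.5·9.7500 = 63.3750
edge 6: (2.5,24)→(2,13)  cross = 2.5·13 − 2·24 = -15.5000; (r_i+r_j)·cross = 4.5·-15.5000 = -69.7500
Σcross = 958.0000 → A = |Σcross|/2 = 479.0000 mm²
Σ(r_i+r_j)·cross = 32238.5000 → first moment M = |Σ|/6 = 5373.0833
R_c = M/A = 5373.0833/479.0000 = 11.2173 mm
θ = 189° = 3.298672 rad
V = θ·R_c·A = 3.298672·11.2173·479.0000 = 17724.041 mm³

Volume = 17724.041 mm³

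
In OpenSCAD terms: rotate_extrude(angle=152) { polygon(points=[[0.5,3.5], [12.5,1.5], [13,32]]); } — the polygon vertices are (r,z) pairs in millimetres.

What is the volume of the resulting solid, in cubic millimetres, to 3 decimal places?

Volume = 4218.996 mm³

Profile (r,z), 3 vertices: (0.5,3.5) (12.5,1.5) (13,32)
edge 0: (0.5,3.5)→(12.5,1.5)  cross = 0.5·1.5 − 12.5·3.5 = -43.0000; (r_i+r_j)·cross = 13·-43.0000 = -559.0000
edge 1: (12.5,1.5)→(13,32)  cross = 12.5·32 − 13·1.5 = 380.5000; (r_i+r_j)·cross = 25.5·380.5000 = 9702.7500
edge 2: (13,32)→(0.5,3.5)  cross = 13·3.5 − 0.5·32 = 29.5000; (r_i+r_j)·cross = 13.5·29.5000 = 398.2500
Σcross = 367.0000 → A = |Σcross|/2 = 183.5000 mm²
Σ(r_i+r_j)·cross = 9542.0000 → first moment M = |Σ|/6 = 1590.3333
R_c = M/A = 1590.3333/183.5000 = 8.6667 mm
θ = 152° = 2.652900 rad
V = θ·R_c·A = 2.652900·8.6667·183.5000 = 4218.996 mm³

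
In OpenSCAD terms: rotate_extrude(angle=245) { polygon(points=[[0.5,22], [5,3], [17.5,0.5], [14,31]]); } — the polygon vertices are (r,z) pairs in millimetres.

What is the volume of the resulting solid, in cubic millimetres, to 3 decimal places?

Volume = 13817.186 mm³

Profile (r,z), 4 vertices: (0.5,22) (5,3) (17.5,0.5) (14,31)
edge 0: (0.5,22)→(5,3)  cross = 0.5·3 − 5·22 = -108.5000; (r_i+r_j)·cross = 5.5·-108.5000 = -596.7500
edge 1: (5,3)→(17.5,0.5)  cross = 5·0.5 − 17.5·3 = -50.0000; (r_i+r_j)·cross = 22.5·-50.0000 = -1125.0000
edge 2: (17.5,0.5)→(14,31)  cross = 17.5·31 − 14·0.5 = 535.5000; (r_i+r_j)·cross = 31.5·535.5000 = 16868.2500
edge 3: (14,31)→(0.5,22)  cross = 14·22 − 0.5·31 = 292.5000; (r_i+r_j)·cross = 14.5·292.5000 = 4241.2500
Σcross = 669.5000 → A = |Σcross|/2 = 334.7500 mm²
Σ(r_i+r_j)·cross = 19387.7500 → first moment M = |Σ|/6 = 3231.2917
R_c = M/A = 3231.2917/334.7500 = 9.6529 mm
θ = 245° = 4.276057 rad
V = θ·R_c·A = 4.276057·9.6529·334.7500 = 13817.186 mm³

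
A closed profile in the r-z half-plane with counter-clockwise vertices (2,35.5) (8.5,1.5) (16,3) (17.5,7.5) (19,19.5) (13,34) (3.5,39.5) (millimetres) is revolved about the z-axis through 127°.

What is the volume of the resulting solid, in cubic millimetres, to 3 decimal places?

Volume = 9506.722 mm³

Profile (r,z), 7 vertices: (2,35.5) (8.5,1.5) (16,3) (17.5,7.5) (19,19.5) (13,34) (3.5,39.5)
edge 0: (2,35.5)→(8.5,1.5)  cross = 2·1.5 − 8.5·35.5 = -298.7500; (r_i+r_j)·cross = 10.5·-298.7500 = -3136.8750
edge 1: (8.5,1.5)→(16,3)  cross = 8.5·3 − 16·1.5 = 1.5000; (r_i+r_j)·cross = 24.5·1.5000 = 36.7500
edge 2: (16,3)→(17.5,7.5)  cross = 16·7.5 − 17.5·3 = 67.5000; (r_i+r_j)·cross = 33.5·67.5000 = 2261.2500
edge 3: (17.5,7.5)→(19,19.5)  cross = 17.5·19.5 − 19·7.5 = 198.7500; (r_i+r_j)·cross = 36.5·198.7500 = 7254.3750
edge 4: (19,19.5)→(13,34)  cross = 19·34 − 13·19.5 = 392.5000; (r_i+r_j)·cross = 32·392.5000 = 12560.0000
edge 5: (13,34)→(3.5,39.5)  cross = 13·39.5 − 3.5·34 = 394.5000; (r_i+r_j)·cross = 16.5·394.5000 = 6509.2500
edge 6: (3.5,39.5)→(2,35.5)  cross = 3.5·35.5 − 2·39.5 = 45.2500; (r_i+r_j)·cross = 5.5·45.2500 = 248.8750
Σcross = 801.2500 → A = |Σcross|/2 = 400.6250 mm²
Σ(r_i+r_j)·cross = 25733.6250 → first moment M = |Σ|/6 = 4288.9375
R_c = M/A = 4288.9375/400.6250 = 10.7056 mm
θ = 127° = 2.216568 rad
V = θ·R_c·A = 2.216568·10.7056·400.6250 = 9506.722 mm³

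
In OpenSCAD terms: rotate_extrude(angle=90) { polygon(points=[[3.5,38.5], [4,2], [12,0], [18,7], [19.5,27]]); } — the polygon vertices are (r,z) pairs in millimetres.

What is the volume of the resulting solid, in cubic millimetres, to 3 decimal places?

Profile (r,z), 5 vertices: (3.5,38.5) (4,2) (12,0) (18,7) (19.5,27)
edge 0: (3.5,38.5)→(4,2)  cross = 3.5·2 − 4·38.5 = -147.0000; (r_i+r_j)·cross = 7.5·-147.0000 = -1102.5000
edge 1: (4,2)→(12,0)  cross = 4·0 − 12·2 = -24.0000; (r_i+r_j)·cross = 16·-24.0000 = -384.0000
edge 2: (12,0)→(18,7)  cross = 12·7 − 18·0 = 84.0000; (r_i+r_j)·cross = 30·84.0000 = 2520.0000
edge 3: (18,7)→(19.5,27)  cross = 18·27 − 19.5·7 = 349.5000; (r_i+r_j)·cross = 37.5·349.5000 = 13106.2500
edge 4: (19.5,27)→(3.5,38.5)  cross = 19.5·38.5 − 3.5·27 = 656.2500; (r_i+r_j)·cross = 23·656.2500 = 15093.7500
Σcross = 918.7500 → A = |Σcross|/2 = 459.3750 mm²
Σ(r_i+r_j)·cross = 29233.5000 → first moment M = |Σ|/6 = 4872.2500
R_c = M/A = 4872.2500/459.3750 = 10.6063 mm
θ = 90° = 1.570796 rad
V = θ·R_c·A = 1.570796·10.6063·459.3750 = 7653.312 mm³

Volume = 7653.312 mm³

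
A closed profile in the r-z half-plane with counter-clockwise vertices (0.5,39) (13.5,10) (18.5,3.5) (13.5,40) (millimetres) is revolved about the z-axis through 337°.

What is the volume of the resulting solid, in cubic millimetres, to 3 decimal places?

Volume = 17204.147 mm³

Profile (r,z), 4 vertices: (0.5,39) (13.5,10) (18.5,3.5) (13.5,40)
edge 0: (0.5,39)→(13.5,10)  cross = 0.5·10 − 13.5·39 = -521.5000; (r_i+r_j)·cross = 14·-521.5000 = -7301.0000
edge 1: (13.5,10)→(18.5,3.5)  cross = 13.5·3.5 − 18.5·10 = -137.7500; (r_i+r_j)·cross = 32·-137.7500 = -4408.0000
edge 2: (18.5,3.5)→(13.5,40)  cross = 18.5·40 − 13.5·3.5 = 692.7500; (r_i+r_j)·cross = 32·692.7500 = 22168.0000
edge 3: (13.5,40)→(0.5,39)  cross = 13.5·39 − 0.5·40 = 506.5000; (r_i+r_j)·cross = 14·506.5000 = 7091.0000
Σcross = 540.0000 → A = |Σcross|/2 = 270.0000 mm²
Σ(r_i+r_j)·cross = 17550.0000 → first moment M = |Σ|/6 = 2925.0000
R_c = M/A = 2925.0000/270.0000 = 10.8333 mm
θ = 337° = 5.881760 rad
V = θ·R_c·A = 5.881760·10.8333·270.0000 = 17204.147 mm³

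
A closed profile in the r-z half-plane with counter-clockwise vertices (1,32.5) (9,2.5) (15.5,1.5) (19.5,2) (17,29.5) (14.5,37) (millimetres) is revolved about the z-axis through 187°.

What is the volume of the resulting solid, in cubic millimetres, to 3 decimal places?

Profile (r,z), 6 vertices: (1,32.5) (9,2.5) (15.5,1.5) (19.5,2) (17,29.5) (14.5,37)
edge 0: (1,32.5)→(9,2.5)  cross = 1·2.5 − 9·32.5 = -290.0000; (r_i+r_j)·cross = 10·-290.0000 = -2900.0000
edge 1: (9,2.5)→(15.5,1.5)  cross = 9·1.5 − 15.5·2.5 = -25.2500; (r_i+r_j)·cross = 24.5·-25.2500 = -618.6250
edge 2: (15.5,1.5)→(19.5,2)  cross = 15.5·2 − 19.5·1.5 = 1.7500; (r_i+r_j)·cross = 35·1.7500 = 61.2500
edge 3: (19.5,2)→(17,29.5)  cross = 19.5·29.5 − 17·2 = 541.2500; (r_i+r_j)·cross = 36.5·541.2500 = 19755.6250
edge 4: (17,29.5)→(14.5,37)  cross = 17·37 − 14.5·29.5 = 201.2500; (r_i+r_j)·cross = 31.5·201.2500 = 6339.3750
edge 5: (14.5,37)→(1,32.5)  cross = 14.5·32.5 − 1·37 = 434.2500; (r_i+r_j)·cross = 15.5·434.2500 = 6730.8750
Σcross = 863.2500 → A = |Σcross|/2 = 431.6250 mm²
Σ(r_i+r_j)·cross = 29368.5000 → first moment M = |Σ|/6 = 4894.7500
R_c = M/A = 4894.7500/431.6250 = 11.3403 mm
θ = 187° = 3.263766 rad
V = θ·R_c·A = 3.263766·11.3403·431.6250 = 15975.317 mm³

Volume = 15975.317 mm³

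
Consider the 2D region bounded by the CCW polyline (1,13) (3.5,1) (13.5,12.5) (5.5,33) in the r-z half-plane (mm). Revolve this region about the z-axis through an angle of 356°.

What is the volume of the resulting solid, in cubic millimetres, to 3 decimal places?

Volume = 7997.128 mm³

Profile (r,z), 4 vertices: (1,13) (3.5,1) (13.5,12.5) (5.5,33)
edge 0: (1,13)→(3.5,1)  cross = 1·1 − 3.5·13 = -44.5000; (r_i+r_j)·cross = 4.5·-44.5000 = -200.2500
edge 1: (3.5,1)→(13.5,12.5)  cross = 3.5·12.5 − 13.5·1 = 30.2500; (r_i+r_j)·cross = 17·30.2500 = 514.2500
edge 2: (13.5,12.5)→(5.5,33)  cross = 13.5·33 − 5.5·12.5 = 376.7500; (r_i+r_j)·cross = 19·376.7500 = 7158.2500
edge 3: (5.5,33)→(1,13)  cross = 5.5·13 − 1·33 = 38.5000; (r_i+r_j)·cross = 6.5·38.5000 = 250.2500
Σcross = 401.0000 → A = |Σcross|/2 = 200.5000 mm²
Σ(r_i+r_j)·cross = 7722.5000 → first moment M = |Σ|/6 = 1287.0833
R_c = M/A = 1287.0833/200.5000 = 6.4194 mm
θ = 356° = 6.213372 rad
V = θ·R_c·A = 6.213372·6.4194·200.5000 = 7997.128 mm³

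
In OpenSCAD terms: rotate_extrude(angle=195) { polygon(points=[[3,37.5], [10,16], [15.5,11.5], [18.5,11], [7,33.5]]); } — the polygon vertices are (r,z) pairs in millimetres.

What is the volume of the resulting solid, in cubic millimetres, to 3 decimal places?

Profile (r,z), 5 vertices: (3,37.5) (10,16) (15.5,11.5) (18.5,11) (7,33.5)
edge 0: (3,37.5)→(10,16)  cross = 3·16 − 10·37.5 = -327.0000; (r_i+r_j)·cross = 13·-327.0000 = -4251.0000
edge 1: (10,16)→(15.5,11.5)  cross = 10·11.5 − 15.5·16 = -133.0000; (r_i+r_j)·cross = 25.5·-133.0000 = -3391.5000
edge 2: (15.5,11.5)→(18.5,11)  cross = 15.5·11 − 18.5·11.5 = -42.2500; (r_i+r_j)·cross = 34·-42.2500 = -1436.5000
edge 3: (18.5,11)→(7,33.5)  cross = 18.5·33.5 − 7·11 = 542.7500; (r_i+r_j)·cross = 25.5·542.7500 = 13840.1250
edge 4: (7,33.5)→(3,37.5)  cross = 7·37.5 − 3·33.5 = 162.0000; (r_i+r_j)·cross = 10·162.0000 = 1620.0000
Σcross = 202.5000 → A = |Σcross|/2 = 101.2500 mm²
Σ(r_i+r_j)·cross = 6381.1250 → first moment M = |Σ|/6 = 1063.5208
R_c = M/A = 1063.5208/101.2500 = 10.5039 mm
θ = 195° = 3.403392 rad
V = θ·R_c·A = 3.403392·10.5039·101.2500 = 3619.578 mm³

Volume = 3619.578 mm³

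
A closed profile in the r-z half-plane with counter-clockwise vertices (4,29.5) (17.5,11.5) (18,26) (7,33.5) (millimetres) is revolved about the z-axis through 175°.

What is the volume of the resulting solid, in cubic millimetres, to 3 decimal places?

Volume = 5098.752 mm³

Profile (r,z), 4 vertices: (4,29.5) (17.5,11.5) (18,26) (7,33.5)
edge 0: (4,29.5)→(17.5,11.5)  cross = 4·11.5 − 17.5·29.5 = -470.2500; (r_i+r_j)·cross = 21.5·-470.2500 = -10110.3750
edge 1: (17.5,11.5)→(18,26)  cross = 17.5·26 − 18·11.5 = 248.0000; (r_i+r_j)·cross = 35.5·248.0000 = 8804.0000
edge 2: (18,26)→(7,33.5)  cross = 18·33.5 − 7·26 = 421.0000; (r_i+r_j)·cross = 25·421.0000 = 10525.0000
edge 3: (7,33.5)→(4,29.5)  cross = 7·29.5 − 4·33.5 = 72.5000; (r_i+r_j)·cross = 11·72.5000 = 797.5000
Σcross = 271.2500 → A = |Σcross|/2 = 135.6250 mm²
Σ(r_i+r_j)·cross = 10016.1250 → first moment M = |Σ|/6 = 1669.3542
R_c = M/A = 1669.3542/135.6250 = 12.3086 mm
θ = 175° = 3.054326 rad
V = θ·R_c·A = 3.054326·12.3086·135.6250 = 5098.752 mm³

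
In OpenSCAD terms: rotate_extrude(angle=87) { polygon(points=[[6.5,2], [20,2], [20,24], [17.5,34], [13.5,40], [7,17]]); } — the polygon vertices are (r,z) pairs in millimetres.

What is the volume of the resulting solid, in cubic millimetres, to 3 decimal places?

Volume = 8039.488 mm³

Profile (r,z), 6 vertices: (6.5,2) (20,2) (20,24) (17.5,34) (13.5,40) (7,17)
edge 0: (6.5,2)→(20,2)  cross = 6.5·2 − 20·2 = -27.0000; (r_i+r_j)·cross = 26.5·-27.0000 = -715.5000
edge 1: (20,2)→(20,24)  cross = 20·24 − 20·2 = 440.0000; (r_i+r_j)·cross = 40·440.0000 = 17600.0000
edge 2: (20,24)→(17.5,34)  cross = 20·34 − 17.5·24 = 260.0000; (r_i+r_j)·cross = 37.5·260.0000 = 9750.0000
edge 3: (17.5,34)→(13.5,40)  cross = 17.5·40 − 13.5·34 = 241.0000; (r_i+r_j)·cross = 31·241.0000 = 7471.0000
edge 4: (13.5,40)→(7,17)  cross = 13.5·17 − 7·40 = -50.5000; (r_i+r_j)·cross = 20.5·-50.5000 = -1035.2500
edge 5: (7,17)→(6.5,2)  cross = 7·2 − 6.5·17 = -96.5000; (r_i+r_j)·cross = 13.5·-96.5000 = -1302.7500
Σcross = 767.0000 → A = |Σcross|/2 = 383.5000 mm²
Σ(r_i+r_j)·cross = 31767.5000 → first moment M = |Σ|/6 = 5294.5833
R_c = M/A = 5294.5833/383.5000 = 13.8060 mm
θ = 87° = 1.518436 rad
V = θ·R_c·A = 1.518436·13.8060·383.5000 = 8039.488 mm³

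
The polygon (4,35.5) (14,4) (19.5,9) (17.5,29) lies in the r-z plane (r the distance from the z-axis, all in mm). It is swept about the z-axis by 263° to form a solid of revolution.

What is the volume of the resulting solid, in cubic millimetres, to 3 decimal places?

Profile (r,z), 4 vertices: (4,35.5) (14,4) (19.5,9) (17.5,29)
edge 0: (4,35.5)→(14,4)  cross = 4·4 − 14·35.5 = -481.0000; (r_i+r_j)·cross = 18·-481.0000 = -8658.0000
edge 1: (14,4)→(19.5,9)  cross = 14·9 − 19.5·4 = 48.0000; (r_i+r_j)·cross = 33.5·48.0000 = 1608.0000
edge 2: (19.5,9)→(17.5,29)  cross = 19.5·29 − 17.5·9 = 408.0000; (r_i+r_j)·cross = 37·408.0000 = 15096.0000
edge 3: (17.5,29)→(4,35.5)  cross = 17.5·35.5 − 4·29 = 505.2500; (r_i+r_j)·cross = 21.5·505.2500 = 10862.8750
Σcross = 480.2500 → A = |Σcross|/2 = 240.1250 mm²
Σ(r_i+r_j)·cross = 18908.8750 → first moment M = |Σ|/6 = 3151.4792
R_c = M/A = 3151.4792/240.1250 = 13.1243 mm
θ = 263° = 4.590216 rad
V = θ·R_c·A = 4.590216·13.1243·240.1250 = 14465.970 mm³

Volume = 14465.970 mm³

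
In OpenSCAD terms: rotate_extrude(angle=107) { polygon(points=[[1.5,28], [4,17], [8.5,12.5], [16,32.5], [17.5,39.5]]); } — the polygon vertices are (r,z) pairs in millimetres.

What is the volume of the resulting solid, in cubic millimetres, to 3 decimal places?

Profile (r,z), 5 vertices: (1.5,28) (4,17) (8.5,12.5) (16,32.5) (17.5,39.5)
edge 0: (1.5,28)→(4,17)  cross = 1.5·17 − 4·28 = -86.5000; (r_i+r_j)·cross = 5.5·-86.5000 = -475.7500
edge 1: (4,17)→(8.5,12.5)  cross = 4·12.5 − 8.5·17 = -94.5000; (r_i+r_j)·cross = 12.5·-94.5000 = -1181.2500
edge 2: (8.5,12.5)→(16,32.5)  cross = 8.5·32.5 − 16·12.5 = 76.2500; (r_i+r_j)·cross = 24.5·76.2500 = 1868.1250
edge 3: (16,32.5)→(17.5,39.5)  cross = 16·39.5 − 17.5·32.5 = 63.2500; (r_i+r_j)·cross = 33.5·63.2500 = 2118.8750
edge 4: (17.5,39.5)→(1.5,28)  cross = 17.5·28 − 1.5·39.5 = 430.7500; (r_i+r_j)·cross = 19·430.7500 = 8184.2500
Σcross = 389.2500 → A = |Σcross|/2 = 194.6250 mm²
Σ(r_i+r_j)·cross = 10514.2500 → first moment M = |Σ|/6 = 1752.3750
R_c = M/A = 1752.3750/194.6250 = 9.0039 mm
θ = 107° = 1.867502 rad
V = θ·R_c·A = 1.867502·9.0039·194.6250 = 3272.564 mm³

Volume = 3272.564 mm³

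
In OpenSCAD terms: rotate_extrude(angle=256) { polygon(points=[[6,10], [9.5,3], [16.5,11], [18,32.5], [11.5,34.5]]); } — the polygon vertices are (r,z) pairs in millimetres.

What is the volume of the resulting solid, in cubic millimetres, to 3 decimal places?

Volume = 13098.812 mm³

Profile (r,z), 5 vertices: (6,10) (9.5,3) (16.5,11) (18,32.5) (11.5,34.5)
edge 0: (6,10)→(9.5,3)  cross = 6·3 − 9.5·10 = -77.0000; (r_i+r_j)·cross = 15.5·-77.0000 = -1193.5000
edge 1: (9.5,3)→(16.5,11)  cross = 9.5·11 − 16.5·3 = 55.0000; (r_i+r_j)·cross = 26·55.0000 = 1430.0000
edge 2: (16.5,11)→(18,32.5)  cross = 16.5·32.5 − 18·11 = 338.2500; (r_i+r_j)·cross = 34.5·338.2500 = 11669.6250
edge 3: (18,32.5)→(11.5,34.5)  cross = 18·34.5 − 11.5·32.5 = 247.2500; (r_i+r_j)·cross = 29.5·247.2500 = 7293.8750
edge 4: (11.5,34.5)→(6,10)  cross = 11.5·10 − 6·34.5 = -92.0000; (r_i+r_j)·cross = 17.5·-92.0000 = -1610.0000
Σcross = 471.5000 → A = |Σcross|/2 = 235.7500 mm²
Σ(r_i+r_j)·cross = 17590.0000 → first moment M = |Σ|/6 = 2931.6667
R_c = M/A = 2931.6667/235.7500 = 12.4355 mm
θ = 256° = 4.468043 rad
V = θ·R_c·A = 4.468043·12.4355·235.7500 = 13098.812 mm³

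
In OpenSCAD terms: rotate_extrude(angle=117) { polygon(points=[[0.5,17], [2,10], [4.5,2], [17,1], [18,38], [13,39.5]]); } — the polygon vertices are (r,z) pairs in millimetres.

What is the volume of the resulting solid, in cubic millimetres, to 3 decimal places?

Profile (r,z), 6 vertices: (0.5,17) (2,10) (4.5,2) (17,1) (18,38) (13,39.5)
edge 0: (0.5,17)→(2,10)  cross = 0.5·10 − 2·17 = -29.0000; (r_i+r_j)·cross = 2.5·-29.0000 = -72.5000
edge 1: (2,10)→(4.5,2)  cross = 2·2 − 4.5·10 = -41.0000; (r_i+r_j)·cross = 6.5·-41.0000 = -266.5000
edge 2: (4.5,2)→(17,1)  cross = 4.5·1 − 17·2 = -29.5000; (r_i+r_j)·cross = 21.5·-29.5000 = -634.2500
edge 3: (17,1)→(18,38)  cross = 17·38 − 18·1 = 628.0000; (r_i+r_j)·cross = 35·628.0000 = 21980.0000
edge 4: (18,38)→(13,39.5)  cross = 18·39.5 − 13·38 = 217.0000; (r_i+r_j)·cross = 31·217.0000 = 6727.0000
edge 5: (13,39.5)→(0.5,17)  cross = 13·17 − 0.5·39.5 = 201.2500; (r_i+r_j)·cross = 13.5·201.2500 = 2716.8750
Σcross = 946.7500 → A = |Σcross|/2 = 473.3750 mm²
Σ(r_i+r_j)·cross = 30450.6250 → first moment M = |Σ|/6 = 5075.1042
R_c = M/A = 5075.1042/473.3750 = 10.7211 mm
θ = 117° = 2.042035 rad
V = θ·R_c·A = 2.042035·10.7211·473.3750 = 10363.541 mm³

Volume = 10363.541 mm³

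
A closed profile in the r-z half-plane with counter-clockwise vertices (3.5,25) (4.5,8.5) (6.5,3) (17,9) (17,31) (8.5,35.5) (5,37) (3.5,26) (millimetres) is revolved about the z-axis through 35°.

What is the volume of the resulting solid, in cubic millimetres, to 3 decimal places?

Volume = 2267.354 mm³

Profile (r,z), 8 vertices: (3.5,25) (4.5,8.5) (6.5,3) (17,9) (17,31) (8.5,35.5) (5,37) (3.5,26)
edge 0: (3.5,25)→(4.5,8.5)  cross = 3.5·8.5 − 4.5·25 = -82.7500; (r_i+r_j)·cross = 8·-82.7500 = -662.0000
edge 1: (4.5,8.5)→(6.5,3)  cross = 4.5·3 − 6.5·8.5 = -41.7500; (r_i+r_j)·cross = 11·-41.7500 = -459.2500
edge 2: (6.5,3)→(17,9)  cross = 6.5·9 − 17·3 = 7.5000; (r_i+r_j)·cross = 23.5·7.5000 = 176.2500
edge 3: (17,9)→(17,31)  cross = 17·31 − 17·9 = 374.0000; (r_i+r_j)·cross = 34·374.0000 = 12716.0000
edge 4: (17,31)→(8.5,35.5)  cross = 17·35.5 − 8.5·31 = 340.0000; (r_i+r_j)·cross = 25.5·340.0000 = 8670.0000
edge 5: (8.5,35.5)→(5,37)  cross = 8.5·37 − 5·35.5 = 137.0000; (r_i+r_j)·cross = 13.5·137.0000 = 1849.5000
edge 6: (5,37)→(3.5,26)  cross = 5·26 − 3.5·37 = 0.5000; (r_i+r_j)·cross = 8.5·0.5000 = 4.2500
edge 7: (3.5,26)→(3.5,25)  cross = 3.5·25 − 3.5·26 = -3.5000; (r_i+r_j)·cross = 7·-3.5000 = -24.5000
Σcross = 731.0000 → A = |Σcross|/2 = 365.5000 mm²
Σ(r_i+r_j)·cross = 22270.2500 → first moment M = |Σ|/6 = 3711.7083
R_c = M/A = 3711.7083/365.5000 = 10.1552 mm
θ = 35° = 0.610865 rad
V = θ·R_c·A = 0.610865·10.1552·365.5000 = 2267.354 mm³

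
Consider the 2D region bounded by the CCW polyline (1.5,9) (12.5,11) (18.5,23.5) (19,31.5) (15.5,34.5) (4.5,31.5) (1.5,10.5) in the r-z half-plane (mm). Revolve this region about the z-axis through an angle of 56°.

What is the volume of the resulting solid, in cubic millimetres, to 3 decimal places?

Volume = 3092.851 mm³

Profile (r,z), 7 vertices: (1.5,9) (12.5,11) (18.5,23.5) (19,31.5) (15.5,34.5) (4.5,31.5) (1.5,10.5)
edge 0: (1.5,9)→(12.5,11)  cross = 1.5·11 − 12.5·9 = -96.0000; (r_i+r_j)·cross = 14·-96.0000 = -1344.0000
edge 1: (12.5,11)→(18.5,23.5)  cross = 12.5·23.5 − 18.5·11 = 90.2500; (r_i+r_j)·cross = 31·90.2500 = 2797.7500
edge 2: (18.5,23.5)→(19,31.5)  cross = 18.5·31.5 − 19·23.5 = 136.2500; (r_i+r_j)·cross = 37.5·136.2500 = 5109.3750
edge 3: (19,31.5)→(15.5,34.5)  cross = 19·34.5 − 15.5·31.5 = 167.2500; (r_i+r_j)·cross = 34.5·167.2500 = 5770.1250
edge 4: (15.5,34.5)→(4.5,31.5)  cross = 15.5·31.5 − 4.5·34.5 = 333.0000; (r_i+r_j)·cross = 20·333.0000 = 6660.0000
edge 5: (4.5,31.5)→(1.5,10.5)  cross = 4.5·10.5 − 1.5·31.5 = 0.0000; (r_i+r_j)·cross = 6·0.0000 = 0.0000
edge 6: (1.5,10.5)→(1.5,9)  cross = 1.5·9 − 1.5·10.5 = -2.2500; (r_i+r_j)·cross = 3·-2.2500 = -6.7500
Σcross = 628.5000 → A = |Σcross|/2 = 314.2500 mm²
Σ(r_i+r_j)·cross = 18986.5000 → first moment M = |Σ|/6 = 3164.4167
R_c = M/A = 3164.4167/314.2500 = 10.0697 mm
θ = 56° = 0.977384 rad
V = θ·R_c·A = 0.977384·10.0697·314.2500 = 3092.851 mm³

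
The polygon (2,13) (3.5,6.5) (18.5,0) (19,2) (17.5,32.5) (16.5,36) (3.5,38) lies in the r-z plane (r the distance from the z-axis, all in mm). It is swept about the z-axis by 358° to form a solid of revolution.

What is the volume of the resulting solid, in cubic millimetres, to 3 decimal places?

Volume = 34224.166 mm³

Profile (r,z), 7 vertices: (2,13) (3.5,6.5) (18.5,0) (19,2) (17.5,32.5) (16.5,36) (3.5,38)
edge 0: (2,13)→(3.5,6.5)  cross = 2·6.5 − 3.5·13 = -32.5000; (r_i+r_j)·cross = 5.5·-32.5000 = -178.7500
edge 1: (3.5,6.5)→(18.5,0)  cross = 3.5·0 − 18.5·6.5 = -120.2500; (r_i+r_j)·cross = 22·-120.2500 = -2645.5000
edge 2: (18.5,0)→(19,2)  cross = 18.5·2 − 19·0 = 37.0000; (r_i+r_j)·cross = 37.5·37.0000 = 1387.5000
edge 3: (19,2)→(17.5,32.5)  cross = 19·32.5 − 17.5·2 = 582.5000; (r_i+r_j)·cross = 36.5·582.5000 = 21261.2500
edge 4: (17.5,32.5)→(16.5,36)  cross = 17.5·36 − 16.5·32.5 = 93.7500; (r_i+r_j)·cross = 34·93.7500 = 3187.5000
edge 5: (16.5,36)→(3.5,38)  cross = 16.5·38 − 3.5·36 = 501.0000; (r_i+r_j)·cross = 20·501.0000 = 10020.0000
edge 6: (3.5,38)→(2,13)  cross = 3.5·13 − 2·38 = -30.5000; (r_i+r_j)·cross = 5.5·-30.5000 = -167.7500
Σcross = 1031.0000 → A = |Σcross|/2 = 515.5000 mm²
Σ(r_i+r_j)·cross = 32864.2500 → first moment M = |Σ|/6 = 5477.3750
R_c = M/A = 5477.3750/515.5000 = 10.6254 mm
θ = 358° = 6.248279 rad
V = θ·R_c·A = 6.248279·10.6254·515.5000 = 34224.166 mm³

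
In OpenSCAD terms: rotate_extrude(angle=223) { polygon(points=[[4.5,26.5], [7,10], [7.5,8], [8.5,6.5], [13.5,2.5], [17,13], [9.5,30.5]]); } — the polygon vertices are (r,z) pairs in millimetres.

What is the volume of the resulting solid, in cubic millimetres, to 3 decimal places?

Volume = 8085.643 mm³

Profile (r,z), 7 vertices: (4.5,26.5) (7,10) (7.5,8) (8.5,6.5) (13.5,2.5) (17,13) (9.5,30.5)
edge 0: (4.5,26.5)→(7,10)  cross = 4.5·10 − 7·26.5 = -140.5000; (r_i+r_j)·cross = 11.5·-140.5000 = -1615.7500
edge 1: (7,10)→(7.5,8)  cross = 7·8 − 7.5·10 = -19.0000; (r_i+r_j)·cross = 14.5·-19.0000 = -275.5000
edge 2: (7.5,8)→(8.5,6.5)  cross = 7.5·6.5 − 8.5·8 = -19.2500; (r_i+r_j)·cross = 16·-19.2500 = -308.0000
edge 3: (8.5,6.5)→(13.5,2.5)  cross = 8.5·2.5 − 13.5·6.5 = -66.5000; (r_i+r_j)·cross = 22·-66.5000 = -1463.0000
edge 4: (13.5,2.5)→(17,13)  cross = 13.5·13 − 17·2.5 = 133.0000; (r_i+r_j)·cross = 30.5·133.0000 = 4056.5000
edge 5: (17,13)→(9.5,30.5)  cross = 17·30.5 − 9.5·13 = 395.0000; (r_i+r_j)·cross = 26.5·395.0000 = 10467.5000
edge 6: (9.5,30.5)→(4.5,26.5)  cross = 9.5·26.5 − 4.5·30.5 = 114.5000; (r_i+r_j)·cross = 14·114.5000 = 1603.0000
Σcross = 397.2500 → A = |Σcross|/2 = 198.6250 mm²
Σ(r_i+r_j)·cross = 12464.7500 → first moment M = |Σ|/6 = 2077.4583
R_c = M/A = 2077.4583/198.6250 = 10.4592 mm
θ = 223° = 3.892084 rad
V = θ·R_c·A = 3.892084·10.4592·198.6250 = 8085.643 mm³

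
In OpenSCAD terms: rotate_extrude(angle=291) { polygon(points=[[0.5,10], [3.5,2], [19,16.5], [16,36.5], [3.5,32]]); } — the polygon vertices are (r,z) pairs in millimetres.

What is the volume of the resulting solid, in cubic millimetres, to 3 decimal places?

Profile (r,z), 5 vertices: (0.5,10) (3.5,2) (19,16.5) (16,36.5) (3.5,32)
edge 0: (0.5,10)→(3.5,2)  cross = 0.5·2 − 3.5·10 = -34.0000; (r_i+r_j)·cross = 4·-34.0000 = -136.0000
edge 1: (3.5,2)→(19,16.5)  cross = 3.5·16.5 − 19·2 = 19.7500; (r_i+r_j)·cross = 22.5·19.7500 = 444.3750
edge 2: (19,16.5)→(16,36.5)  cross = 19·36.5 − 16·16.5 = 429.5000; (r_i+r_j)·cross = 35·429.5000 = 15032.5000
edge 3: (16,36.5)→(3.5,32)  cross = 16·32 − 3.5·36.5 = 384.2500; (r_i+r_j)·cross = 19.5·384.2500 = 7492.8750
edge 4: (3.5,32)→(0.5,10)  cross = 3.5·10 − 0.5·32 = 19.0000; (r_i+r_j)·cross = 4·19.0000 = 76.0000
Σcross = 818.5000 → A = |Σcross|/2 = 409.2500 mm²
Σ(r_i+r_j)·cross = 22909.7500 → first moment M = |Σ|/6 = 3818.2917
R_c = M/A = 3818.2917/409.2500 = 9.3300 mm
θ = 291° = 5.078908 rad
V = θ·R_c·A = 5.078908·9.3300·409.2500 = 19392.753 mm³

Volume = 19392.753 mm³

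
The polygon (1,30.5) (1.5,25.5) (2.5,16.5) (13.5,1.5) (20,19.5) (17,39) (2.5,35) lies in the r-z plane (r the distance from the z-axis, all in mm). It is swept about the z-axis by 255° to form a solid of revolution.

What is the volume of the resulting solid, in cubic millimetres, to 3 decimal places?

Volume = 22656.004 mm³

Profile (r,z), 7 vertices: (1,30.5) (1.5,25.5) (2.5,16.5) (13.5,1.5) (20,19.5) (17,39) (2.5,35)
edge 0: (1,30.5)→(1.5,25.5)  cross = 1·25.5 − 1.5·30.5 = -20.2500; (r_i+r_j)·cross = 2.5·-20.2500 = -50.6250
edge 1: (1.5,25.5)→(2.5,16.5)  cross = 1.5·16.5 − 2.5·25.5 = -39.0000; (r_i+r_j)·cross = 4·-39.0000 = -156.0000
edge 2: (2.5,16.5)→(13.5,1.5)  cross = 2.5·1.5 − 13.5·16.5 = -219.0000; (r_i+r_j)·cross = 16·-219.0000 = -3504.0000
edge 3: (13.5,1.5)→(20,19.5)  cross = 13.5·19.5 − 20·1.5 = 233.2500; (r_i+r_j)·cross = 33.5·233.2500 = 7813.8750
edge 4: (20,19.5)→(17,39)  cross = 20·39 − 17·19.5 = 448.5000; (r_i+r_j)·cross = 37·448.5000 = 16594.5000
edge 5: (17,39)→(2.5,35)  cross = 17·35 − 2.5·39 = 497.5000; (r_i+r_j)·cross = 19.5·497.5000 = 9701.2500
edge 6: (2.5,35)→(1,30.5)  cross = 2.5·30.5 − 1·35 = 41.2500; (r_i+r_j)·cross = 3.5·41.2500 = 144.3750
Σcross = 942.2500 → A = |Σcross|/2 = 471.1250 mm²
Σ(r_i+r_j)·cross = 30543.3750 → first moment M = |Σ|/6 = 5090.5625
R_c = M/A = 5090.5625/471.1250 = 10.8051 mm
θ = 255° = 4.450590 rad
V = θ·R_c·A = 4.450590·10.8051·471.1250 = 22656.004 mm³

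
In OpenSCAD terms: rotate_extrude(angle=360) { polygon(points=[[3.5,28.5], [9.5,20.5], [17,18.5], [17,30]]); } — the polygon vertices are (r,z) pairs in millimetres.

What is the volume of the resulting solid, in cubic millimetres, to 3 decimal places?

Profile (r,z), 4 vertices: (3.5,28.5) (9.5,20.5) (17,18.5) (17,30)
edge 0: (3.5,28.5)→(9.5,20.5)  cross = 3.5·20.5 − 9.5·28.5 = -199.0000; (r_i+r_j)·cross = 13·-199.0000 = -2587.0000
edge 1: (9.5,20.5)→(17,18.5)  cross = 9.5·18.5 − 17·20.5 = -172.7500; (r_i+r_j)·cross = 26.5·-172.7500 = -4577.8750
edge 2: (17,18.5)→(17,30)  cross = 17·30 − 17·18.5 = 195.5000; (r_i+r_j)·cross = 34·195.5000 = 6647.0000
edge 3: (17,30)→(3.5,28.5)  cross = 17·28.5 − 3.5·30 = 379.5000; (r_i+r_j)·cross = 20.5·379.5000 = 7779.7500
Σcross = 203.2500 → A = |Σcross|/2 = 101.6250 mm²
Σ(r_i+r_j)·cross = 7261.8750 → first moment M = |Σ|/6 = 1210.3125
R_c = M/A = 1210.3125/101.6250 = 11.9096 mm
θ = 360° = 6.283185 rad
V = θ·R_c·A = 6.283185·11.9096·101.6250 = 7604.618 mm³

Volume = 7604.618 mm³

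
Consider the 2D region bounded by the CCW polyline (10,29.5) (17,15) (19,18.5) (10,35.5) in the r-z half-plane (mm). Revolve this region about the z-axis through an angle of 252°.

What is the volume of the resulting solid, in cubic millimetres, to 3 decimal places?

Profile (r,z), 4 vertices: (10,29.5) (17,15) (19,18.5) (10,35.5)
edge 0: (10,29.5)→(17,15)  cross = 10·15 − 17·29.5 = -351.5000; (r_i+r_j)·cross = 27·-351.5000 = -9490.5000
edge 1: (17,15)→(19,18.5)  cross = 17·18.5 − 19·15 = 29.5000; (r_i+r_j)·cross = 36·29.5000 = 1062.0000
edge 2: (19,18.5)→(10,35.5)  cross = 19·35.5 − 10·18.5 = 489.5000; (r_i+r_j)·cross = 29·489.5000 = 14195.5000
edge 3: (10,35.5)→(10,29.5)  cross = 10·29.5 − 10·35.5 = -60.0000; (r_i+r_j)·cross = 20·-60.0000 = -1200.0000
Σcross = 107.5000 → A = |Σcross|/2 = 53.7500 mm²
Σ(r_i+r_j)·cross = 4567.0000 → first moment M = |Σ|/6 = 761.1667
R_c = M/A = 761.1667/53.7500 = 14.1612 mm
θ = 252° = 4.398230 rad
V = θ·R_c·A = 4.398230·14.1612·53.7500 = 3347.786 mm³

Volume = 3347.786 mm³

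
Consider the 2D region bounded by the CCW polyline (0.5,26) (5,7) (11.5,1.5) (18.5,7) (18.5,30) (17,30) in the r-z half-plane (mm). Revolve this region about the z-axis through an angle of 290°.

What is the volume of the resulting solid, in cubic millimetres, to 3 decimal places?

Profile (r,z), 6 vertices: (0.5,26) (5,7) (11.5,1.5) (18.5,7) (18.5,30) (17,30)
edge 0: (0.5,26)→(5,7)  cross = 0.5·7 − 5·26 = -126.5000; (r_i+r_j)·cross = 5.5·-126.5000 = -695.7500
edge 1: (5,7)→(11.5,1.5)  cross = 5·1.5 − 11.5·7 = -73.0000; (r_i+r_j)·cross = 16.5·-73.0000 = -1204.5000
edge 2: (11.5,1.5)→(18.5,7)  cross = 11.5·7 − 18.5·1.5 = 52.7500; (r_i+r_j)·cross = 30·52.7500 = 1582.5000
edge 3: (18.5,7)→(18.5,30)  cross = 18.5·30 − 18.5·7 = 425.5000; (r_i+r_j)·cross = 37·425.5000 = 15743.5000
edge 4: (18.5,30)→(17,30)  cross = 18.5·30 − 17·30 = 45.0000; (r_i+r_j)·cross = 35.5·45.0000 = 1597.5000
edge 5: (17,30)→(0.5,26)  cross = 17·26 − 0.5·30 = 427.0000; (r_i+r_j)·cross = 17.5·427.0000 = 7472.5000
Σcross = 750.7500 → A = |Σcross|/2 = 375.3750 mm²
Σ(r_i+r_j)·cross = 24495.7500 → first moment M = |Σ|/6 = 4082.6250
R_c = M/A = 4082.6250/375.3750 = 10.8761 mm
θ = 290° = 5.061455 rad
V = θ·R_c·A = 5.061455·10.8761·375.3750 = 20664.022 mm³

Volume = 20664.022 mm³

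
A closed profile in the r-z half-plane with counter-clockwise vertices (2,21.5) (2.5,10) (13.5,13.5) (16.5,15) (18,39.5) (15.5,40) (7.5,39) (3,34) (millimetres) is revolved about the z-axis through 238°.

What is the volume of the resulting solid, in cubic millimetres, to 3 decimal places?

Volume = 15809.421 mm³

Profile (r,z), 8 vertices: (2,21.5) (2.5,10) (13.5,13.5) (16.5,15) (18,39.5) (15.5,40) (7.5,39) (3,34)
edge 0: (2,21.5)→(2.5,10)  cross = 2·10 − 2.5·21.5 = -33.7500; (r_i+r_j)·cross = 4.5·-33.7500 = -151.8750
edge 1: (2.5,10)→(13.5,13.5)  cross = 2.5·13.5 − 13.5·10 = -101.2500; (r_i+r_j)·cross = 16·-101.2500 = -1620.0000
edge 2: (13.5,13.5)→(16.5,15)  cross = 13.5·15 − 16.5·13.5 = -20.2500; (r_i+r_j)·cross = 30·-20.2500 = -607.5000
edge 3: (16.5,15)→(18,39.5)  cross = 16.5·39.5 − 18·15 = 381.7500; (r_i+r_j)·cross = 34.5·381.7500 = 13170.3750
edge 4: (18,39.5)→(15.5,40)  cross = 18·40 − 15.5·39.5 = 107.7500; (r_i+r_j)·cross = 33.5·107.7500 = 3609.6250
edge 5: (15.5,40)→(7.5,39)  cross = 15.5·39 − 7.5·40 = 304.5000; (r_i+r_j)·cross = 23·304.5000 = 7003.5000
edge 6: (7.5,39)→(3,34)  cross = 7.5·34 − 3·39 = 138.0000; (r_i+r_j)·cross = 10.5·138.0000 = 1449.0000
edge 7: (3,34)→(2,21.5)  cross = 3·21.5 − 2·34 = -3.5000; (r_i+r_j)·cross = 5·-3.5000 = -17.5000
Σcross = 773.2500 → A = |Σcross|/2 = 386.6250 mm²
Σ(r_i+r_j)·cross = 22835.6250 → first moment M = |Σ|/6 = 3805.9375
R_c = M/A = 3805.9375/386.6250 = 9.8440 mm
θ = 238° = 4.153884 rad
V = θ·R_c·A = 4.153884·9.8440·386.6250 = 15809.421 mm³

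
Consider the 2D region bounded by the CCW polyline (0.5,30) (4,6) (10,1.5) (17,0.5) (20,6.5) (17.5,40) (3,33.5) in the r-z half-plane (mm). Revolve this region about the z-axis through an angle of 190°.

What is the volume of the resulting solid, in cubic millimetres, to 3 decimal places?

Profile (r,z), 7 vertices: (0.5,30) (4,6) (10,1.5) (17,0.5) (20,6.5) (17.5,40) (3,33.5)
edge 0: (0.5,30)→(4,6)  cross = 0.5·6 − 4·30 = -117.0000; (r_i+r_j)·cross = 4.5·-117.0000 = -526.5000
edge 1: (4,6)→(10,1.5)  cross = 4·1.5 − 10·6 = -54.0000; (r_i+r_j)·cross = 14·-54.0000 = -756.0000
edge 2: (10,1.5)→(17,0.5)  cross = 10·0.5 − 17·1.5 = -20.5000; (r_i+r_j)·cross = 27·-20.5000 = -553.5000
edge 3: (17,0.5)→(20,6.5)  cross = 17·6.5 − 20·0.5 = 100.5000; (r_i+r_j)·cross = 37·100.5000 = 3718.5000
edge 4: (20,6.5)→(17.5,40)  cross = 20·40 − 17.5·6.5 = 686.2500; (r_i+r_j)·cross = 37.5·686.2500 = 25734.3750
edge 5: (17.5,40)→(3,33.5)  cross = 17.5·33.5 − 3·40 = 466.2500; (r_i+r_j)·cross = 20.5·466.2500 = 9558.1250
edge 6: (3,33.5)→(0.5,30)  cross = 3·30 − 0.5·33.5 = 73.2500; (r_i+r_j)·cross = 3.5·73.2500 = 256.3750
Σcross = 1134.7500 → A = |Σcross|/2 = 567.3750 mm²
Σ(r_i+r_j)·cross = 37431.3750 → first moment M = |Σ|/6 = 6238.5625
R_c = M/A = 6238.5625/567.3750 = 10.9955 mm
θ = 190° = 3.316126 rad
V = θ·R_c·A = 3.316126·10.9955·567.3750 = 20687.857 mm³

Volume = 20687.857 mm³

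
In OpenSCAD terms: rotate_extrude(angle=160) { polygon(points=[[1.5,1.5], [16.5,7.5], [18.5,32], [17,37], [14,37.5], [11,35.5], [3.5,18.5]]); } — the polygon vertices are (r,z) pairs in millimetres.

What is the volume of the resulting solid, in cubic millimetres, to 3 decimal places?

Volume = 11738.910 mm³

Profile (r,z), 7 vertices: (1.5,1.5) (16.5,7.5) (18.5,32) (17,37) (14,37.5) (11,35.5) (3.5,18.5)
edge 0: (1.5,1.5)→(16.5,7.5)  cross = 1.5·7.5 − 16.5·1.5 = -13.5000; (r_i+r_j)·cross = 18·-13.5000 = -243.0000
edge 1: (16.5,7.5)→(18.5,32)  cross = 16.5·32 − 18.5·7.5 = 389.2500; (r_i+r_j)·cross = 35·389.2500 = 13623.7500
edge 2: (18.5,32)→(17,37)  cross = 18.5·37 − 17·32 = 140.5000; (r_i+r_j)·cross = 35.5·140.5000 = 4987.7500
edge 3: (17,37)→(14,37.5)  cross = 17·37.5 − 14·37 = 119.5000; (r_i+r_j)·cross = 31·119.5000 = 3704.5000
edge 4: (14,37.5)→(11,35.5)  cross = 14·35.5 − 11·37.5 = 84.5000; (r_i+r_j)·cross = 25·84.5000 = 2112.5000
edge 5: (11,35.5)→(3.5,18.5)  cross = 11·18.5 − 3.5·35.5 = 79.2500; (r_i+r_j)·cross = 14.5·79.2500 = 1149.1250
edge 6: (3.5,18.5)→(1.5,1.5)  cross = 3.5·1.5 − 1.5·18.5 = -22.5000; (r_i+r_j)·cross = 5·-22.5000 = -112.5000
Σcross = 777.0000 → A = |Σcross|/2 = 388.5000 mm²
Σ(r_i+r_j)·cross = 25222.1250 → first moment M = |Σ|/6 = 4203.6875
R_c = M/A = 4203.6875/388.5000 = 10.8203 mm
θ = 160° = 2.792527 rad
V = θ·R_c·A = 2.792527·10.8203·388.5000 = 11738.910 mm³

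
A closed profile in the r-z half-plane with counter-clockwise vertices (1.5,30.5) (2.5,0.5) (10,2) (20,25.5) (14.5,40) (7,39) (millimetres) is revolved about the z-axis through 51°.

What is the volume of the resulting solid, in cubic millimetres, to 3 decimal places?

Volume = 4220.253 mm³

Profile (r,z), 6 vertices: (1.5,30.5) (2.5,0.5) (10,2) (20,25.5) (14.5,40) (7,39)
edge 0: (1.5,30.5)→(2.5,0.5)  cross = 1.5·0.5 − 2.5·30.5 = -75.5000; (r_i+r_j)·cross = 4·-75.5000 = -302.0000
edge 1: (2.5,0.5)→(10,2)  cross = 2.5·2 − 10·0.5 = 0.0000; (r_i+r_j)·cross = 12.5·0.0000 = 0.0000
edge 2: (10,2)→(20,25.5)  cross = 10·25.5 − 20·2 = 215.0000; (r_i+r_j)·cross = 30·215.0000 = 6450.0000
edge 3: (20,25.5)→(14.5,40)  cross = 20·40 − 14.5·25.5 = 430.2500; (r_i+r_j)·cross = 34.5·430.2500 = 14843.6250
edge 4: (14.5,40)→(7,39)  cross = 14.5·39 − 7·40 = 285.5000; (r_i+r_j)·cross = 21.5·285.5000 = 6138.2500
edge 5: (7,39)→(1.5,30.5)  cross = 7·30.5 − 1.5·39 = 155.0000; (r_i+r_j)·cross = 8.5·155.0000 = 1317.5000
Σcross = 1010.2500 → A = |Σcross|/2 = 505.1250 mm²
Σ(r_i+r_j)·cross = 28447.3750 → first moment M = |Σ|/6 = 4741.2292
R_c = M/A = 4741.2292/505.1250 = 9.3862 mm
θ = 51° = 0.890118 rad
V = θ·R_c·A = 0.890118·9.3862·505.1250 = 4220.253 mm³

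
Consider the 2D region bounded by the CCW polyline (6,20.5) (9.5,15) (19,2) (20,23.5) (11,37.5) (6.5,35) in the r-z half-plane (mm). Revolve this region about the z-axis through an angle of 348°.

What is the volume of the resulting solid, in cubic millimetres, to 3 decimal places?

Volume = 23685.457 mm³

Profile (r,z), 6 vertices: (6,20.5) (9.5,15) (19,2) (20,23.5) (11,37.5) (6.5,35)
edge 0: (6,20.5)→(9.5,15)  cross = 6·15 − 9.5·20.5 = -104.7500; (r_i+r_j)·cross = 15.5·-104.7500 = -1623.6250
edge 1: (9.5,15)→(19,2)  cross = 9.5·2 − 19·15 = -266.0000; (r_i+r_j)·cross = 28.5·-266.0000 = -7581.0000
edge 2: (19,2)→(20,23.5)  cross = 19·23.5 − 20·2 = 406.5000; (r_i+r_j)·cross = 39·406.5000 = 15853.5000
edge 3: (20,23.5)→(11,37.5)  cross = 20·37.5 − 11·23.5 = 491.5000; (r_i+r_j)·cross = 31·491.5000 = 15236.5000
edge 4: (11,37.5)→(6.5,35)  cross = 11·35 − 6.5·37.5 = 141.2500; (r_i+r_j)·cross = 17.5·141.2500 = 2471.8750
edge 5: (6.5,35)→(6,20.5)  cross = 6.5·20.5 − 6·35 = -76.7500; (r_i+r_j)·cross = 12.5·-76.7500 = -959.3750
Σcross = 591.7500 → A = |Σcross|/2 = 295.8750 mm²
Σ(r_i+r_j)·cross = 23397.8750 → first moment M = |Σ|/6 = 3899.6458
R_c = M/A = 3899.6458/295.8750 = 13.1800 mm
θ = 348° = 6.073746 rad
V = θ·R_c·A = 6.073746·13.1800·295.8750 = 23685.457 mm³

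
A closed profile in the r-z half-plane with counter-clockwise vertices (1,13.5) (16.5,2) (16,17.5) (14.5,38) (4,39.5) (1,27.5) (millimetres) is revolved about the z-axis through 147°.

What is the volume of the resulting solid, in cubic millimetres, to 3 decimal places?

Profile (r,z), 6 vertices: (1,13.5) (16.5,2) (16,17.5) (14.5,38) (4,39.5) (1,27.5)
edge 0: (1,13.5)→(16.5,2)  cross = 1·2 − 16.5·13.5 = -220.7500; (r_i+r_j)·cross = 17.5·-220.7500 = -3863.1250
edge 1: (16.5,2)→(16,17.5)  cross = 16.5·17.5 − 16·2 = 256.7500; (r_i+r_j)·cross = 32.5·256.7500 = 8344.3750
edge 2: (16,17.5)→(14.5,38)  cross = 16·38 − 14.5·17.5 = 354.2500; (r_i+r_j)·cross = 30.5·354.2500 = 10804.6250
edge 3: (14.5,38)→(4,39.5)  cross = 14.5·39.5 − 4·38 = 420.7500; (r_i+r_j)·cross = 18.5·420.7500 = 7783.8750
edge 4: (4,39.5)→(1,27.5)  cross = 4·27.5 − 1·39.5 = 70.5000; (r_i+r_j)·cross = 5·70.5000 = 352.5000
edge 5: (1,27.5)→(1,13.5)  cross = 1·13.5 − 1·27.5 = -14.0000; (r_i+r_j)·cross = 2·-14.0000 = -28.0000
Σcross = 867.5000 → A = |Σcross|/2 = 433.7500 mm²
Σ(r_i+r_j)·cross = 23394.2500 → first moment M = |Σ|/6 = 3899.0417
R_c = M/A = 3899.0417/433.7500 = 8.9891 mm
θ = 147° = 2.565634 rad
V = θ·R_c·A = 2.565634·8.9891·433.7500 = 10003.514 mm³

Volume = 10003.514 mm³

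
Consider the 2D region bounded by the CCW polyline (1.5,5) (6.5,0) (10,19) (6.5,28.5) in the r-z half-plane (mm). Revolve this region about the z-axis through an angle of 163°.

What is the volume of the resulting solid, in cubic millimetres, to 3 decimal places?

Volume = 2067.521 mm³

Profile (r,z), 4 vertices: (1.5,5) (6.5,0) (10,19) (6.5,28.5)
edge 0: (1.5,5)→(6.5,0)  cross = 1.5·0 − 6.5·5 = -32.5000; (r_i+r_j)·cross = 8·-32.5000 = -260.0000
edge 1: (6.5,0)→(10,19)  cross = 6.5·19 − 10·0 = 123.5000; (r_i+r_j)·cross = 16.5·123.5000 = 2037.7500
edge 2: (10,19)→(6.5,28.5)  cross = 10·28.5 − 6.5·19 = 161.5000; (r_i+r_j)·cross = 16.5·161.5000 = 2664.7500
edge 3: (6.5,28.5)→(1.5,5)  cross = 6.5·5 − 1.5·28.5 = -10.2500; (r_i+r_j)·cross = 8·-10.2500 = -82.0000
Σcross = 242.2500 → A = |Σcross|/2 = 121.1250 mm²
Σ(r_i+r_j)·cross = 4360.5000 → first moment M = |Σ|/6 = 726.7500
R_c = M/A = 726.7500/121.1250 = 6.0000 mm
θ = 163° = 2.844887 rad
V = θ·R_c·A = 2.844887·6.0000·121.1250 = 2067.521 mm³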